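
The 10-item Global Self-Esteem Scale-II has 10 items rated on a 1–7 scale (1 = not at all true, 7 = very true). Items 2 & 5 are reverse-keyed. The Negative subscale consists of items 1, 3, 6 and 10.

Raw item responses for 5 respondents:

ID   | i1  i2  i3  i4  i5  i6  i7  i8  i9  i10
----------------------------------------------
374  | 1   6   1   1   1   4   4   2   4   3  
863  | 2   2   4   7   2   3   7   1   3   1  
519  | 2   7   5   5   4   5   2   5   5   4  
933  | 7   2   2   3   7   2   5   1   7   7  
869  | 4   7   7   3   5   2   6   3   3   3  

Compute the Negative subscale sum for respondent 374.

Respondent 374 raw: 1, 6, 1, 1, 1, 4, 4, 2, 4, 3.
Negative items: 1, 3, 6, 10.
Reverse-coded (reversed = (1+7) − raw = 8 − raw):
  item 1: 1
  item 3: 1
  item 6: 4
  item 10: 3
Sum = 1 + 1 + 4 + 3 = 9

9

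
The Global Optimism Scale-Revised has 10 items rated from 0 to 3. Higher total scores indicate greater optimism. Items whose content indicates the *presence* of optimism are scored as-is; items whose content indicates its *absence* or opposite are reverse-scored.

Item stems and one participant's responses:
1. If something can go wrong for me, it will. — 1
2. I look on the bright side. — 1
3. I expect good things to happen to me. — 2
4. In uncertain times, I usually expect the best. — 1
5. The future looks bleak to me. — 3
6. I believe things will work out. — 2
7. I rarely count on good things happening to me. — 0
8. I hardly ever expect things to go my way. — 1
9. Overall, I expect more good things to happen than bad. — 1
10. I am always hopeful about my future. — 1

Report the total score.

15

Items 1, 5, 7, 8 describe the absence/opposite of optimism → reverse-score.
reversed = (0+3) − raw = 3 − raw.
  item 1: 3 − 1 = 2
  item 2: 1
  item 3: 2
  item 4: 1
  item 5: 3 − 3 = 0
  item 6: 2
  item 7: 3 − 0 = 3
  item 8: 3 − 1 = 2
  item 9: 1
  item 10: 1
Total = 2 + 1 + 2 + 1 + 0 + 2 + 3 + 2 + 1 + 1 = 15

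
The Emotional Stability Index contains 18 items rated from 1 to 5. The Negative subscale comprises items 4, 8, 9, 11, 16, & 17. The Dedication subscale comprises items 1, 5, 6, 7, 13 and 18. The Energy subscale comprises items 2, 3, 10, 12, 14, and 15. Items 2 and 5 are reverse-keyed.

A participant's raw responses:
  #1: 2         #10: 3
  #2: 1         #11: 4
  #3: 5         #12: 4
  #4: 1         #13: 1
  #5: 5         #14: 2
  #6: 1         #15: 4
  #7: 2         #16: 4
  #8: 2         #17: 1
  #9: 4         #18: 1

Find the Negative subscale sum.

Negative items: 4, 8, 9, 11, 16, 17.
  item 4: 1
  item 8: 2
  item 9: 4
  item 11: 4
  item 16: 4
  item 17: 1
Sum = 1 + 2 + 4 + 4 + 4 + 1 = 16

16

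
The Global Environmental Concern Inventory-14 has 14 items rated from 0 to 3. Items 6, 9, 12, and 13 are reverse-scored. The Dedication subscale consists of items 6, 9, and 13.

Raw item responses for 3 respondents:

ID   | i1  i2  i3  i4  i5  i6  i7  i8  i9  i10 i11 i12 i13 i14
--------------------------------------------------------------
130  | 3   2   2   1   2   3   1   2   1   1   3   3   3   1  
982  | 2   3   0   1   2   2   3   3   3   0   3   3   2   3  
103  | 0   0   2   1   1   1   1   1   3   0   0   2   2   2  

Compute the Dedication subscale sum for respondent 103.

3

Respondent 103 raw: 0, 0, 2, 1, 1, 1, 1, 1, 3, 0, 0, 2, 2, 2.
Dedication items: 6, 9, 13.
Reverse-coded (on a 0–3 scale, reversed = 3 − raw):
  item 6: 3 − 1 = 2
  item 9: 3 − 3 = 0
  item 13: 3 − 2 = 1
Sum = 2 + 0 + 1 = 3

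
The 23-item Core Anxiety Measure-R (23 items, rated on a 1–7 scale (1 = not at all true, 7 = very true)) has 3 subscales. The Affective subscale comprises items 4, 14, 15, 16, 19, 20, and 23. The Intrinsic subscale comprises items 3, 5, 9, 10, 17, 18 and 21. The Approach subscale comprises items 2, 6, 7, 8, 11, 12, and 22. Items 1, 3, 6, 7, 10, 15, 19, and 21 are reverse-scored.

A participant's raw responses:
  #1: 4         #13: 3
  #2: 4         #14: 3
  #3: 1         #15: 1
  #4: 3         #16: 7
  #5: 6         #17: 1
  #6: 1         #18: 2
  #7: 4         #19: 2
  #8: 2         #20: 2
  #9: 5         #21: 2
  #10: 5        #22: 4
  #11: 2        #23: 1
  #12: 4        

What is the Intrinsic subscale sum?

30

Intrinsic items: 3, 5, 9, 10, 17, 18, 21.
Of these, items 3, 10 and 21 are reverse-scored; on a 1–7 scale, reversed = 8 − raw.
  item 3: 8 − 1 = 7
  item 5: 6
  item 9: 5
  item 10: 8 − 5 = 3
  item 17: 1
  item 18: 2
  item 21: 8 − 2 = 6
Sum = 7 + 6 + 5 + 3 + 1 + 2 + 6 = 30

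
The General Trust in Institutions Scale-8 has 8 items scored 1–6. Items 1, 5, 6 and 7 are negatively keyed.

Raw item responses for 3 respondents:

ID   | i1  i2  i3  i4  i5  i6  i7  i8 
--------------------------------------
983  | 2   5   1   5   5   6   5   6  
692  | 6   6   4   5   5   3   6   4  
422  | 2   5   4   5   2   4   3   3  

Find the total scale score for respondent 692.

Respondent 692 raw: 6, 6, 4, 5, 5, 3, 6, 4.
Reverse-coded (reverse-coded value = 7 − response):
  item 1: 7 − 6 = 1
  item 2: 6
  item 3: 4
  item 4: 5
  item 5: 7 − 5 = 2
  item 6: 7 − 3 = 4
  item 7: 7 − 6 = 1
  item 8: 4
Sum = 1 + 6 + 4 + 5 + 2 + 4 + 1 + 4 = 27

27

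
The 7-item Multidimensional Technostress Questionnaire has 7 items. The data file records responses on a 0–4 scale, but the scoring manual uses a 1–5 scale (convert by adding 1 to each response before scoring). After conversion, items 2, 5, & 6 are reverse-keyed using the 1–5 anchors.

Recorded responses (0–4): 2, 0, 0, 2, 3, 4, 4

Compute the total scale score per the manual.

Convert to 1–5: 3, 1, 1, 3, 4, 5, 5
Reverse-coded (reverse-coded value = 6 − response):
  item 2: 6 − 1 = 5
  item 5: 6 − 4 = 2
  item 6: 6 − 5 = 1
Scored: 3, 5, 1, 3, 2, 1, 5
Total = 20

20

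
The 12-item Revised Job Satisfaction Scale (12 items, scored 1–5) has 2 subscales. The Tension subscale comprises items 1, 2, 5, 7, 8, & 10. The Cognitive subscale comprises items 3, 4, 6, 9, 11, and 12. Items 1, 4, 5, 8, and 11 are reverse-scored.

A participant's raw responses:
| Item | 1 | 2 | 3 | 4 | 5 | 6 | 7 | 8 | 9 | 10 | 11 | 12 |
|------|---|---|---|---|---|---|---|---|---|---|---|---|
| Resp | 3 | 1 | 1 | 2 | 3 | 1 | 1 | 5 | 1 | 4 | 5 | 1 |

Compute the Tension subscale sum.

13

Tension items: 1, 2, 5, 7, 8, 10.
Of these, items 1, 5, and 8 are reverse-scored; on a 1–5 scale, reversed = 6 − raw.
  item 1: 6 − 3 = 3
  item 2: 1
  item 5: 6 − 3 = 3
  item 7: 1
  item 8: 6 − 5 = 1
  item 10: 4
Sum = 3 + 1 + 3 + 1 + 1 + 4 = 13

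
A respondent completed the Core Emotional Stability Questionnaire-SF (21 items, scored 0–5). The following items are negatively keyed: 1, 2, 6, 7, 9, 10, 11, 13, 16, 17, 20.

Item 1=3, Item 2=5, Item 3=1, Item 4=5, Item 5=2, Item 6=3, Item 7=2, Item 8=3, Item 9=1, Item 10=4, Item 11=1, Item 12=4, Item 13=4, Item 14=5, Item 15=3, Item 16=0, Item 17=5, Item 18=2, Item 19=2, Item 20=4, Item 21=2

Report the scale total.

52

Negatively keyed items use 5 − raw:
  item 1: 5 − 3 = 2
  item 2: 5 − 5 = 0
  item 6: 5 − 3 = 2
  item 7: 5 − 2 = 3
  item 9: 5 − 1 = 4
  item 10: 5 − 4 = 1
  item 11: 5 − 1 = 4
  item 13: 5 − 4 = 1
  item 16: 5 − 0 = 5
  item 17: 5 − 5 = 0
  item 20: 5 − 4 = 1
After reverse-coding: 2, 0, 1, 5, 2, 2, 3, 3, 4, 1, 4, 4, 1, 5, 3, 5, 0, 2, 2, 1, 2
Total = 2 + 0 + 1 + 5 + 2 + 2 + 3 + 3 + 4 + 1 + 4 + 4 + 1 + 5 + 3 + 5 + 0 + 2 + 2 + 1 + 2 = 52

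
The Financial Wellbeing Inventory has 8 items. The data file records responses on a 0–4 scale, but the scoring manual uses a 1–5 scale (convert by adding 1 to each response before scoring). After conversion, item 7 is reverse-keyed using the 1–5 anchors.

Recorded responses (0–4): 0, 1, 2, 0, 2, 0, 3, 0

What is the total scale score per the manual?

Convert to 1–5: 1, 2, 3, 1, 3, 1, 4, 1
Reverse-coded (reverse-coded value = 6 − response):
  item 7: 6 − 4 = 2
Scored: 1, 2, 3, 1, 3, 1, 2, 1
Total = 14

14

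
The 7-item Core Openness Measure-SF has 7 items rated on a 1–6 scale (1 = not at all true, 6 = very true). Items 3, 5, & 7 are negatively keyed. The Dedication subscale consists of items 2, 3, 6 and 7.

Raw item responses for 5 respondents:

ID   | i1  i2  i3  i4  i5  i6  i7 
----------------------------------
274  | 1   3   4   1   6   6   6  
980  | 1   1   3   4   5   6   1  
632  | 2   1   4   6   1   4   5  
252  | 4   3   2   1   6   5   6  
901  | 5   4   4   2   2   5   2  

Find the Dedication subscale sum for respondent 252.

14

Respondent 252 raw: 4, 3, 2, 1, 6, 5, 6.
Dedication items: 2, 3, 6, 7.
Reverse-coded (reverse-coded value = 7 − response):
  item 2: 3
  item 3: 7 − 2 = 5
  item 6: 5
  item 7: 7 − 6 = 1
Sum = 3 + 5 + 5 + 1 = 14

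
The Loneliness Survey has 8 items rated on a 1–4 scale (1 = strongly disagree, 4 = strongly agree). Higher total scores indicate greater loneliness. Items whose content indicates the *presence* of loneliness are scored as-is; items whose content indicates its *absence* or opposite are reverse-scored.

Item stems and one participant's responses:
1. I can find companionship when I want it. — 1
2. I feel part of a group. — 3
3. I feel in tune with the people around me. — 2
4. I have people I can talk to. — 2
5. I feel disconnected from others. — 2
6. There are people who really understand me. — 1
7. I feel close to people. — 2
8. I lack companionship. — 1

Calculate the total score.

22

Items 1, 2, 3, 4, 6, 7 describe the absence/opposite of loneliness → reverse-score.
reversed = (1+4) − raw = 5 − raw.
  item 1: 5 − 1 = 4
  item 2: 5 − 3 = 2
  item 3: 5 − 2 = 3
  item 4: 5 − 2 = 3
  item 5: 2
  item 6: 5 − 1 = 4
  item 7: 5 − 2 = 3
  item 8: 1
Total = 4 + 2 + 3 + 3 + 2 + 4 + 3 + 1 = 22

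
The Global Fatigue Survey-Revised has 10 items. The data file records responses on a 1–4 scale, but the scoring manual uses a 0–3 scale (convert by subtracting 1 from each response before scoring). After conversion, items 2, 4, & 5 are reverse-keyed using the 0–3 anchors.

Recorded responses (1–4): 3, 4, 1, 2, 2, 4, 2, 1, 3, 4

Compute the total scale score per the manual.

15

Convert to 0–3: 2, 3, 0, 1, 1, 3, 1, 0, 2, 3
Reverse-coded (on a 0–3 scale, reversed = 3 − raw):
  item 2: 3 − 3 = 0
  item 4: 3 − 1 = 2
  item 5: 3 − 1 = 2
Scored: 2, 0, 0, 2, 2, 3, 1, 0, 2, 3
Total = 15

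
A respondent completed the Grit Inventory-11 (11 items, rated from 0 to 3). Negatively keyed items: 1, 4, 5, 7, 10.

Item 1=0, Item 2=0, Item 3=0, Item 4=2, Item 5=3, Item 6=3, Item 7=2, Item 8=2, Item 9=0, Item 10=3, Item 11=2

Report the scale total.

Apply reverse scoring (reversed = (0+3) − raw = 3 − raw):
  item 1: 3 − 0 = 3
  item 4: 3 − 2 = 1
  item 5: 3 − 3 = 0
  item 7: 3 − 2 = 1
  item 10: 3 − 3 = 0
Scored responses: 3, 0, 0, 1, 0, 3, 1, 2, 0, 0, 2
Total = 3 + 0 + 0 + 1 + 0 + 3 + 1 + 2 + 0 + 0 + 2 = 12

12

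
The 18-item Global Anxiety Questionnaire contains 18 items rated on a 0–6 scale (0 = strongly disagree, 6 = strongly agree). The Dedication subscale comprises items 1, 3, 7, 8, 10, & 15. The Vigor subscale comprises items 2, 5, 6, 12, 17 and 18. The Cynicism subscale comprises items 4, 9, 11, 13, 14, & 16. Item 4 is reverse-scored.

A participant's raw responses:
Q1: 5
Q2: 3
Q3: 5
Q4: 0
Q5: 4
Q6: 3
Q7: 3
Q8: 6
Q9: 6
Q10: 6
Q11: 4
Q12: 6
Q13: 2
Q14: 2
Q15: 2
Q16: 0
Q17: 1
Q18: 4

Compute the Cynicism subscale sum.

Cynicism items: 4, 9, 11, 13, 14, 16.
Of these, item 4 is reverse-scored; reversed = (0+6) − raw = 6 − raw.
  item 4: 6 − 0 = 6
  item 9: 6
  item 11: 4
  item 13: 2
  item 14: 2
  item 16: 0
Sum = 6 + 6 + 4 + 2 + 2 + 0 = 20

20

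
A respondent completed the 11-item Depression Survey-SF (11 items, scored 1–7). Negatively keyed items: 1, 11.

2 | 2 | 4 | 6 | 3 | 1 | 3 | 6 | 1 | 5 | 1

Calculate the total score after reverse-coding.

Apply reverse scoring (reversed = (1+7) − raw = 8 − raw):
  item 1: 8 − 2 = 6
  item 11: 8 − 1 = 7
Scored responses: 6, 2, 4, 6, 3, 1, 3, 6, 1, 5, 7
Total = 6 + 2 + 4 + 6 + 3 + 1 + 3 + 6 + 1 + 5 + 7 = 44

44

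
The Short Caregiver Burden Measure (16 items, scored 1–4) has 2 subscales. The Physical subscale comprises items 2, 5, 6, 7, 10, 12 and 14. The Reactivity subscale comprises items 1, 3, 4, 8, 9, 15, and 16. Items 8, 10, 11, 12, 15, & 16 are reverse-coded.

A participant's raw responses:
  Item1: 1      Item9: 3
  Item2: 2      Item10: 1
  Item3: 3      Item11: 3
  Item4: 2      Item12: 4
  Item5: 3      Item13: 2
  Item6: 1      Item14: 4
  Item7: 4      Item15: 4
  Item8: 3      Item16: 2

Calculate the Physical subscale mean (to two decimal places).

Physical items: 2, 5, 6, 7, 10, 12, 14.
Of these, items 10 & 12 are reverse-coded; reverse-coded value = 5 − response.
  item 2: 2
  item 5: 3
  item 6: 1
  item 7: 4
  item 10: 5 − 1 = 4
  item 12: 5 − 4 = 1
  item 14: 4
Sum = 2 + 3 + 1 + 4 + 4 + 1 + 4 = 19
Mean = 19 / 7 = 2.71

2.71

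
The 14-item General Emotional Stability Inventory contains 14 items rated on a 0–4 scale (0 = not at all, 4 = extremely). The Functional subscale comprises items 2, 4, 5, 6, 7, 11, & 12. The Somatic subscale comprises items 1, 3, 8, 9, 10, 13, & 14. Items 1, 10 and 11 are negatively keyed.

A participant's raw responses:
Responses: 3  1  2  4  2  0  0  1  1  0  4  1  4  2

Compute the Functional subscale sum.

8

Functional items: 2, 4, 5, 6, 7, 11, 12.
Of these, item 11 is negatively keyed; on a 0–4 scale, reversed = 4 − raw.
  item 2: 1
  item 4: 4
  item 5: 2
  item 6: 0
  item 7: 0
  item 11: 4 − 4 = 0
  item 12: 1
Sum = 1 + 4 + 2 + 0 + 0 + 0 + 1 = 8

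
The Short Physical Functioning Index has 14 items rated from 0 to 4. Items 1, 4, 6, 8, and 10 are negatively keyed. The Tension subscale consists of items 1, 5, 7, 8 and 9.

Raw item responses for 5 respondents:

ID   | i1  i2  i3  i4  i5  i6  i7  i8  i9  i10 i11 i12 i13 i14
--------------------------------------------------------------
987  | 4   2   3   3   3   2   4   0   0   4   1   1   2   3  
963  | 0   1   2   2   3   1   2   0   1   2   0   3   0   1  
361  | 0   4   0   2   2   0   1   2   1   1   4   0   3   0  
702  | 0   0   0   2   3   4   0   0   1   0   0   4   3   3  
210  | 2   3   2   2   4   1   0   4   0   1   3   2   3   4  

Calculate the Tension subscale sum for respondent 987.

11

Respondent 987 raw: 4, 2, 3, 3, 3, 2, 4, 0, 0, 4, 1, 1, 2, 3.
Tension items: 1, 5, 7, 8, 9.
Reverse-coded (on a 0–4 scale, reversed = 4 − raw):
  item 1: 4 − 4 = 0
  item 5: 3
  item 7: 4
  item 8: 4 − 0 = 4
  item 9: 0
Sum = 0 + 3 + 4 + 4 + 0 = 11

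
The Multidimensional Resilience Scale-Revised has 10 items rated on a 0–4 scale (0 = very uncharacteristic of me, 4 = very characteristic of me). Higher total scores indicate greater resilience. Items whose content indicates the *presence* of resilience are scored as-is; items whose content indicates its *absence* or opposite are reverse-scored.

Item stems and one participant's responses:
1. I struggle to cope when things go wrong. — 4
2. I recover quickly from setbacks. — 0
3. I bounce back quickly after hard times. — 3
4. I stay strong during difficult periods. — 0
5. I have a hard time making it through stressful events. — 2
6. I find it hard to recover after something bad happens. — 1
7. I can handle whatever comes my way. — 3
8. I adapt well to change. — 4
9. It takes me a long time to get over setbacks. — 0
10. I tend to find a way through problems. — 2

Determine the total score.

Items 1, 5, 6, 9 describe the absence/opposite of resilience → reverse-score.
on a 0–4 scale, reversed = 4 − raw.
  item 1: 4 − 4 = 0
  item 2: 0
  item 3: 3
  item 4: 0
  item 5: 4 − 2 = 2
  item 6: 4 − 1 = 3
  item 7: 3
  item 8: 4
  item 9: 4 − 0 = 4
  item 10: 2
Total = 0 + 0 + 3 + 0 + 2 + 3 + 3 + 4 + 4 + 2 = 21

21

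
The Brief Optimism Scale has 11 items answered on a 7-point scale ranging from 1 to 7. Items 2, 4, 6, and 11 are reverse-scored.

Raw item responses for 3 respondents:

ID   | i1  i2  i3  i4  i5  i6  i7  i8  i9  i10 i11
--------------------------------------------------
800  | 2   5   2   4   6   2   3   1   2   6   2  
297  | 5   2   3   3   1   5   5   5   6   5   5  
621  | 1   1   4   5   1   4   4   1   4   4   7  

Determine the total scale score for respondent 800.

41

Respondent 800 raw: 2, 5, 2, 4, 6, 2, 3, 1, 2, 6, 2.
Reverse-coded (reversed = (1+7) − raw = 8 − raw):
  item 1: 2
  item 2: 8 − 5 = 3
  item 3: 2
  item 4: 8 − 4 = 4
  item 5: 6
  item 6: 8 − 2 = 6
  item 7: 3
  item 8: 1
  item 9: 2
  item 10: 6
  item 11: 8 − 2 = 6
Sum = 2 + 3 + 2 + 4 + 6 + 6 + 3 + 1 + 2 + 6 + 6 = 41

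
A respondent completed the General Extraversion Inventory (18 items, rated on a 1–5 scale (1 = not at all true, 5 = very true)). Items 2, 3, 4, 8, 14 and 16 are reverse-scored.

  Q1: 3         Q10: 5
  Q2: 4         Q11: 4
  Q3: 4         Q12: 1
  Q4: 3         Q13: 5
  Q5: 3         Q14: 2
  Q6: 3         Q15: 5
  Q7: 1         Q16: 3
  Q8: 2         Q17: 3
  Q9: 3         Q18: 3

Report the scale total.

57

Reversing items 2, 3, 4, 8, 14 and 16 with 6 − raw:
Total = 3 + (6−4) + (6−4) + (6−3) + 3 + 3 + 1 + (6−2) + 3 + 5 + 4 + 1 + 5 + (6−2) + 5 + (6−3) + 3 + 3
      = 3 + 2 + 2 + 3 + 3 + 3 + 1 + 4 + 3 + 5 + 4 + 1 + 5 + 4 + 5 + 3 + 3 + 3 = 57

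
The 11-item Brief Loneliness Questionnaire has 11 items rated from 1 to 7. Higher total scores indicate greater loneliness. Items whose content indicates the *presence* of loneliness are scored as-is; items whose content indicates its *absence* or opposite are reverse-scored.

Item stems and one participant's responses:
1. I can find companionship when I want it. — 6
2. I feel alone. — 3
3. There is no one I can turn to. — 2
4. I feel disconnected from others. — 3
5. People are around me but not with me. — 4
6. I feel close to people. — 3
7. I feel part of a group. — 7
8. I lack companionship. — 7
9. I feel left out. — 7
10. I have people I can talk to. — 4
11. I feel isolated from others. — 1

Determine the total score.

Items 1, 6, 7, 10 describe the absence/opposite of loneliness → reverse-score.
on a 1–7 scale, reversed = 8 − raw.
  item 1: 8 − 6 = 2
  item 2: 3
  item 3: 2
  item 4: 3
  item 5: 4
  item 6: 8 − 3 = 5
  item 7: 8 − 7 = 1
  item 8: 7
  item 9: 7
  item 10: 8 − 4 = 4
  item 11: 1
Total = 2 + 3 + 2 + 3 + 4 + 5 + 1 + 7 + 7 + 4 + 1 = 39

39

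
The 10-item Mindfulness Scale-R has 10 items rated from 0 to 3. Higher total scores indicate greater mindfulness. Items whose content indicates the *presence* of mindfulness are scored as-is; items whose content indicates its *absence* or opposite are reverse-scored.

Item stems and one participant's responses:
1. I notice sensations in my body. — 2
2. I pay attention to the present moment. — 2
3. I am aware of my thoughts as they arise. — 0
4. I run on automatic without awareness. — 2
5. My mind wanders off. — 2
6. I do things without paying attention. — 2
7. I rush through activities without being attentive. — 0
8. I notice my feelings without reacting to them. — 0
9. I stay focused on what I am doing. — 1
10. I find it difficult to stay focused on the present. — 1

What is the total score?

13

Items 4, 5, 6, 7, 10 describe the absence/opposite of mindfulness → reverse-score.
reversed = (0+3) − raw = 3 − raw.
  item 1: 2
  item 2: 2
  item 3: 0
  item 4: 3 − 2 = 1
  item 5: 3 − 2 = 1
  item 6: 3 − 2 = 1
  item 7: 3 − 0 = 3
  item 8: 0
  item 9: 1
  item 10: 3 − 1 = 2
Total = 2 + 2 + 0 + 1 + 1 + 1 + 3 + 0 + 1 + 2 = 13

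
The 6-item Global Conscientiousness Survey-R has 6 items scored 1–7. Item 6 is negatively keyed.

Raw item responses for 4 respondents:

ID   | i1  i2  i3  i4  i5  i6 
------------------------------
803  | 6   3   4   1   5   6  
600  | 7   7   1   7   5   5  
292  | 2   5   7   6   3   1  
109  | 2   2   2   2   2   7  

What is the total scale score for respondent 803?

21

Respondent 803 raw: 6, 3, 4, 1, 5, 6.
Reverse-coded (on a 1–7 scale, reversed = 8 − raw):
  item 1: 6
  item 2: 3
  item 3: 4
  item 4: 1
  item 5: 5
  item 6: 8 − 6 = 2
Sum = 6 + 3 + 4 + 1 + 5 + 2 = 21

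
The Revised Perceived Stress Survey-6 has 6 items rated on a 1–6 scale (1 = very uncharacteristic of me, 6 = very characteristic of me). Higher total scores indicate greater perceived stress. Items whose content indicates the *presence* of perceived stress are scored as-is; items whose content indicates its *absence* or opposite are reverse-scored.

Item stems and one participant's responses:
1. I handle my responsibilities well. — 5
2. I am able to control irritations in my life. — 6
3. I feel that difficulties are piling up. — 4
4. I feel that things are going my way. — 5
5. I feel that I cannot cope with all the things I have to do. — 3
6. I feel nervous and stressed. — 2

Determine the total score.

14

Items 1, 2, 4 describe the absence/opposite of perceived stress → reverse-score.
reverse-coded value = 7 − response.
  item 1: 7 − 5 = 2
  item 2: 7 − 6 = 1
  item 3: 4
  item 4: 7 − 5 = 2
  item 5: 3
  item 6: 2
Total = 2 + 1 + 4 + 2 + 3 + 2 = 14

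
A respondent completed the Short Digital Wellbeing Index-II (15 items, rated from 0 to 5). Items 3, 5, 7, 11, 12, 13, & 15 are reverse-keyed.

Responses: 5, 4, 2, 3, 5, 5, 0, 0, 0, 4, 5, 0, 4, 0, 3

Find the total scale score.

37

Apply reverse scoring (reverse-coded value = 5 − response):
  item 3: 5 − 2 = 3
  item 5: 5 − 5 = 0
  item 7: 5 − 0 = 5
  item 11: 5 − 5 = 0
  item 12: 5 − 0 = 5
  item 13: 5 − 4 = 1
  item 15: 5 − 3 = 2
After reverse-coding: 5, 4, 3, 3, 0, 5, 5, 0, 0, 4, 0, 5, 1, 0, 2
Total = 5 + 4 + 3 + 3 + 0 + 5 + 5 + 0 + 0 + 4 + 0 + 5 + 1 + 0 + 2 = 37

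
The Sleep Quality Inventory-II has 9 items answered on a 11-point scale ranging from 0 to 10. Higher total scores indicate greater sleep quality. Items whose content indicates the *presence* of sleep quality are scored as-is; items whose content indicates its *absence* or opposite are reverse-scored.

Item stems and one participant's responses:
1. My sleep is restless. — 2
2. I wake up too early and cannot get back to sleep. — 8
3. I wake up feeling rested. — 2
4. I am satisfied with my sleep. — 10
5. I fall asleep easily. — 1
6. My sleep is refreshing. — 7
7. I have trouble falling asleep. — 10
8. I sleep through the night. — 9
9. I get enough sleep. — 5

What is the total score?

44

Items 1, 2, 7 describe the absence/opposite of sleep quality → reverse-score.
reverse-coded value = 10 − response.
  item 1: 10 − 2 = 8
  item 2: 10 − 8 = 2
  item 3: 2
  item 4: 10
  item 5: 1
  item 6: 7
  item 7: 10 − 10 = 0
  item 8: 9
  item 9: 5
Total = 8 + 2 + 2 + 10 + 1 + 7 + 0 + 9 + 5 = 44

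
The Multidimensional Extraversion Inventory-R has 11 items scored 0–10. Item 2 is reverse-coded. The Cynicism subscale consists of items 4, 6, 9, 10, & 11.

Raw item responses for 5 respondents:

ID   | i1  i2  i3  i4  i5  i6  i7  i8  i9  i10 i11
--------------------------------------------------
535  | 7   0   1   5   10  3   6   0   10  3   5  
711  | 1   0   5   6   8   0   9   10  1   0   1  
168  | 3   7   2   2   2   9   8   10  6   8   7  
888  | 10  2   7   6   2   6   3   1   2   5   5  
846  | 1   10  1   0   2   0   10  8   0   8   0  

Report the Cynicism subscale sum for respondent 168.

Respondent 168 raw: 3, 7, 2, 2, 2, 9, 8, 10, 6, 8, 7.
Cynicism items: 4, 6, 9, 10, 11.
Reverse-coded (reverse-coded value = 10 − response):
  item 4: 2
  item 6: 9
  item 9: 6
  item 10: 8
  item 11: 7
Sum = 2 + 9 + 6 + 8 + 7 = 32

32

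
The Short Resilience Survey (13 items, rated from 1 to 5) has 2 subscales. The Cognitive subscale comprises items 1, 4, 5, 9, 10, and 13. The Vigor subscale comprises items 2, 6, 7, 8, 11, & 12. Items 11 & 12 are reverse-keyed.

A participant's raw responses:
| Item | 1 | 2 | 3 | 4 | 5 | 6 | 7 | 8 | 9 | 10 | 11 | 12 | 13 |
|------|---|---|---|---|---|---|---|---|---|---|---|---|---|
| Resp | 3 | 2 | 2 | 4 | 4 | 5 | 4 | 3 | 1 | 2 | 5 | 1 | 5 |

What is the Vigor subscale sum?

20

Vigor items: 2, 6, 7, 8, 11, 12.
Of these, items 11 & 12 are reverse-keyed; reversed = (1+5) − raw = 6 − raw.
  item 2: 2
  item 6: 5
  item 7: 4
  item 8: 3
  item 11: 6 − 5 = 1
  item 12: 6 − 1 = 5
Sum = 2 + 5 + 4 + 3 + 1 + 5 = 20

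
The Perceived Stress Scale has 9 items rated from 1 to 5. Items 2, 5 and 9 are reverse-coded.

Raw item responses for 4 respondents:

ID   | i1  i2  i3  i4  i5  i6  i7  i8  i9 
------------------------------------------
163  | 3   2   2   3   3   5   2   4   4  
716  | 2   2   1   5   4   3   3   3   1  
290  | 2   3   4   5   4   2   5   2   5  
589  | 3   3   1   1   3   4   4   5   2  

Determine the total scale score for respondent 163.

28

Respondent 163 raw: 3, 2, 2, 3, 3, 5, 2, 4, 4.
Reverse-coded (reverse-coded value = 6 − response):
  item 1: 3
  item 2: 6 − 2 = 4
  item 3: 2
  item 4: 3
  item 5: 6 − 3 = 3
  item 6: 5
  item 7: 2
  item 8: 4
  item 9: 6 − 4 = 2
Sum = 3 + 4 + 2 + 3 + 3 + 5 + 2 + 4 + 2 = 28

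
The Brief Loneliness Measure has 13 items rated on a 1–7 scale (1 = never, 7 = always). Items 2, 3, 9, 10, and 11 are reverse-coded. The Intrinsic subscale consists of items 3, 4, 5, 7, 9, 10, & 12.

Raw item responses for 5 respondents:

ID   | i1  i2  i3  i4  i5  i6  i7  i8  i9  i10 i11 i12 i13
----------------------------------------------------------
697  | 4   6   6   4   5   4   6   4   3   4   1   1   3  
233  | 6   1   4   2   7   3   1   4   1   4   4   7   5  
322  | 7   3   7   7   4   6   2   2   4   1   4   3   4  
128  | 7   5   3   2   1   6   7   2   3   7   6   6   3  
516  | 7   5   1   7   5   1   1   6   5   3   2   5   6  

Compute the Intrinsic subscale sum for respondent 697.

Respondent 697 raw: 4, 6, 6, 4, 5, 4, 6, 4, 3, 4, 1, 1, 3.
Intrinsic items: 3, 4, 5, 7, 9, 10, 12.
Reverse-coded (reverse-coded value = 8 − response):
  item 3: 8 − 6 = 2
  item 4: 4
  item 5: 5
  item 7: 6
  item 9: 8 − 3 = 5
  item 10: 8 − 4 = 4
  item 12: 1
Sum = 2 + 4 + 5 + 6 + 5 + 4 + 1 = 27

27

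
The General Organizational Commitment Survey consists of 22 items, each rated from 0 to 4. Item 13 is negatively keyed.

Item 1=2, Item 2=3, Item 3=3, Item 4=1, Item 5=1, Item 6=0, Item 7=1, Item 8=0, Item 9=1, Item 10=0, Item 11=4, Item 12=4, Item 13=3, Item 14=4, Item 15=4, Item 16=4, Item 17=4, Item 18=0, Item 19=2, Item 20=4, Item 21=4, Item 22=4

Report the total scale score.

Reversing item 13 with 4 − raw:
Total = 2 + 3 + 3 + 1 + 1 + 0 + 1 + 0 + 1 + 0 + 4 + 4 + (4−3) + 4 + 4 + 4 + 4 + 0 + 2 + 4 + 4 + 4
      = 2 + 3 + 3 + 1 + 1 + 0 + 1 + 0 + 1 + 0 + 4 + 4 + 1 + 4 + 4 + 4 + 4 + 0 + 2 + 4 + 4 + 4 = 51

51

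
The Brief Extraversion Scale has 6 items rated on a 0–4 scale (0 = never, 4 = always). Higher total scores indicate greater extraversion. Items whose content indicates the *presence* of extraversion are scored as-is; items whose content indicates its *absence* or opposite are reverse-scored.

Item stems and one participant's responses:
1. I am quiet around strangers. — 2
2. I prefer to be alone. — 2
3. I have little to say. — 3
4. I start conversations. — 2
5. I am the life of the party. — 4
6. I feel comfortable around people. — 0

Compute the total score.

Items 1, 2, 3 describe the absence/opposite of extraversion → reverse-score.
reverse-coded value = 4 − response.
  item 1: 4 − 2 = 2
  item 2: 4 − 2 = 2
  item 3: 4 − 3 = 1
  item 4: 2
  item 5: 4
  item 6: 0
Total = 2 + 2 + 1 + 2 + 4 + 0 = 11

11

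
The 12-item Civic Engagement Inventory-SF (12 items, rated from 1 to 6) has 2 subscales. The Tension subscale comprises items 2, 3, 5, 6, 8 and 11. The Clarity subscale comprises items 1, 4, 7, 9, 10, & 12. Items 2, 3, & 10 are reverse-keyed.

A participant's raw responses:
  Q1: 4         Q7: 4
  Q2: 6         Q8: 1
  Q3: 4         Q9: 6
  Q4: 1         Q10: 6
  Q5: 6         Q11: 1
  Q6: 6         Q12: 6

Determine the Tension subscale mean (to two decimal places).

Tension items: 2, 3, 5, 6, 8, 11.
Of these, items 2 & 3 are reverse-keyed; on a 1–6 scale, reversed = 7 − raw.
  item 2: 7 − 6 = 1
  item 3: 7 − 4 = 3
  item 5: 6
  item 6: 6
  item 8: 1
  item 11: 1
Sum = 1 + 3 + 6 + 6 + 1 + 1 = 18
Mean = 18 / 6 = 3.00

3.00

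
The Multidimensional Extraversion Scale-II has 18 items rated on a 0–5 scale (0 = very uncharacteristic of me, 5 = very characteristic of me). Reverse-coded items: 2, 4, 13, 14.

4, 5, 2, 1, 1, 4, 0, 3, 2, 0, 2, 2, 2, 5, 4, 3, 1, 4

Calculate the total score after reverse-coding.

Reversing items 2, 4, 13 and 14 with 5 − raw:
Total = 4 + (5−5) + 2 + (5−1) + 1 + 4 + 0 + 3 + 2 + 0 + 2 + 2 + (5−2) + (5−5) + 4 + 3 + 1 + 4
      = 4 + 0 + 2 + 4 + 1 + 4 + 0 + 3 + 2 + 0 + 2 + 2 + 3 + 0 + 4 + 3 + 1 + 4 = 39

39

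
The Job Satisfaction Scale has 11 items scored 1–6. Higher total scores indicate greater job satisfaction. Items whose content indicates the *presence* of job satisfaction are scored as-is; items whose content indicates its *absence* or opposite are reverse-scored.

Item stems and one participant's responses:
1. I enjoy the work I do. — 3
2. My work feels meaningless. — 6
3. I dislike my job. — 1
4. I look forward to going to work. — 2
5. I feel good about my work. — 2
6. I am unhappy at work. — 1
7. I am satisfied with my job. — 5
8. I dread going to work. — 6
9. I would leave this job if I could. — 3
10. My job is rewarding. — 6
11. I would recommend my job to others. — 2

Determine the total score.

38

Items 2, 3, 6, 8, 9 describe the absence/opposite of job satisfaction → reverse-score.
reversed = (1+6) − raw = 7 − raw.
  item 1: 3
  item 2: 7 − 6 = 1
  item 3: 7 − 1 = 6
  item 4: 2
  item 5: 2
  item 6: 7 − 1 = 6
  item 7: 5
  item 8: 7 − 6 = 1
  item 9: 7 − 3 = 4
  item 10: 6
  item 11: 2
Total = 3 + 1 + 6 + 2 + 2 + 6 + 5 + 1 + 4 + 6 + 2 = 38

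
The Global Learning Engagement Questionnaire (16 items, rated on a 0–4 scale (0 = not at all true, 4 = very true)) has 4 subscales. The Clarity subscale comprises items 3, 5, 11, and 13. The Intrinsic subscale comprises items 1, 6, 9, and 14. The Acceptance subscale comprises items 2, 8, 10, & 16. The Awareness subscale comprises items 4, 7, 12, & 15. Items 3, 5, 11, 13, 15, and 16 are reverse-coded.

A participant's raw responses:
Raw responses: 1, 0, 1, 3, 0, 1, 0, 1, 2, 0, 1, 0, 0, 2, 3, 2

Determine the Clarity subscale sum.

14

Clarity items: 3, 5, 11, 13.
Of these, items 3, 5, 11 and 13 are reverse-coded; reversed = (0+4) − raw = 4 − raw.
  item 3: 4 − 1 = 3
  item 5: 4 − 0 = 4
  item 11: 4 − 1 = 3
  item 13: 4 − 0 = 4
Sum = 3 + 4 + 3 + 4 = 14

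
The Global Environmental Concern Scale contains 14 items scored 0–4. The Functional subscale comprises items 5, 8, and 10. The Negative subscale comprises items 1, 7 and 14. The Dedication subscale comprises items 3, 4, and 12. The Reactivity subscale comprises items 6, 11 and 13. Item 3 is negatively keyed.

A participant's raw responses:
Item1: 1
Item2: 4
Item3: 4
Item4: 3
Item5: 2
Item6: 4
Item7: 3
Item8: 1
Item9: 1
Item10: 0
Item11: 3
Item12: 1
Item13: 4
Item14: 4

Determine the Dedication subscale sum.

Dedication items: 3, 4, 12.
Of these, item 3 is negatively keyed; reverse-coded value = 4 − response.
  item 3: 4 − 4 = 0
  item 4: 3
  item 12: 1
Sum = 0 + 3 + 1 = 4

4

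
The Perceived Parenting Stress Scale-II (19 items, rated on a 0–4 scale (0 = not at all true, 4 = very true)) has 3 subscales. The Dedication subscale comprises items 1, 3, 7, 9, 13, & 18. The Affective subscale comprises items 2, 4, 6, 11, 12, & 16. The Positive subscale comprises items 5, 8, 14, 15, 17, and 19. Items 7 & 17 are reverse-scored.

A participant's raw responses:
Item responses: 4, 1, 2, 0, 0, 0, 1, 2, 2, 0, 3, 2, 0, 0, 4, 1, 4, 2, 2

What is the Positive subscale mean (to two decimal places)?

Positive items: 5, 8, 14, 15, 17, 19.
Of these, item 17 is reverse-scored; reverse-coded value = 4 − response.
  item 5: 0
  item 8: 2
  item 14: 0
  item 15: 4
  item 17: 4 − 4 = 0
  item 19: 2
Sum = 0 + 2 + 0 + 4 + 0 + 2 = 8
Mean = 8 / 6 = 1.33

1.33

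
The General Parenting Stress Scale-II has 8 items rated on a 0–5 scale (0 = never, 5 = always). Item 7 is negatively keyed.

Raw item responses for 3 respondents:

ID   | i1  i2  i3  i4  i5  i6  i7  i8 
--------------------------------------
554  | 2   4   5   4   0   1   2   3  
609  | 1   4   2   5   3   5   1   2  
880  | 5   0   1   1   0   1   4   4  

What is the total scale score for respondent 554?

Respondent 554 raw: 2, 4, 5, 4, 0, 1, 2, 3.
Reverse-coded (on a 0–5 scale, reversed = 5 − raw):
  item 1: 2
  item 2: 4
  item 3: 5
  item 4: 4
  item 5: 0
  item 6: 1
  item 7: 5 − 2 = 3
  item 8: 3
Sum = 2 + 4 + 5 + 4 + 0 + 1 + 3 + 3 = 22

22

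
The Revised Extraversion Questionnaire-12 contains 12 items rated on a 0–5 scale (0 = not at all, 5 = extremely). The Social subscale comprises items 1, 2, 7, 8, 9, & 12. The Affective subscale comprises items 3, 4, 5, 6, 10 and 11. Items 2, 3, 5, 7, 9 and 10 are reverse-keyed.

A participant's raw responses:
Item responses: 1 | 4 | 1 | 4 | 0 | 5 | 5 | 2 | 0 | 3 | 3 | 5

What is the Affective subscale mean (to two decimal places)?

Affective items: 3, 4, 5, 6, 10, 11.
Of these, items 3, 5, and 10 are reverse-keyed; reversed = (0+5) − raw = 5 − raw.
  item 3: 5 − 1 = 4
  item 4: 4
  item 5: 5 − 0 = 5
  item 6: 5
  item 10: 5 − 3 = 2
  item 11: 3
Sum = 4 + 4 + 5 + 5 + 2 + 3 = 23
Mean = 23 / 6 = 3.83

3.83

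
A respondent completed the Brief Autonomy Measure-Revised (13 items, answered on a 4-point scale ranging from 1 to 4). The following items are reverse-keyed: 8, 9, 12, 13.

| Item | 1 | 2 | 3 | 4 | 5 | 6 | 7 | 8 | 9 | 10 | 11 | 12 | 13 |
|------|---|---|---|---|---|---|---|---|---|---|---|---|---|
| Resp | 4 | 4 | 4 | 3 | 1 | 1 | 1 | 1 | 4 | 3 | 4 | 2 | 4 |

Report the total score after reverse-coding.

34

Reversing items 8, 9, 12, & 13 with 5 − raw:
Total = 4 + 4 + 4 + 3 + 1 + 1 + 1 + (5−1) + (5−4) + 3 + 4 + (5−2) + (5−4)
      = 4 + 4 + 4 + 3 + 1 + 1 + 1 + 4 + 1 + 3 + 4 + 3 + 1 = 34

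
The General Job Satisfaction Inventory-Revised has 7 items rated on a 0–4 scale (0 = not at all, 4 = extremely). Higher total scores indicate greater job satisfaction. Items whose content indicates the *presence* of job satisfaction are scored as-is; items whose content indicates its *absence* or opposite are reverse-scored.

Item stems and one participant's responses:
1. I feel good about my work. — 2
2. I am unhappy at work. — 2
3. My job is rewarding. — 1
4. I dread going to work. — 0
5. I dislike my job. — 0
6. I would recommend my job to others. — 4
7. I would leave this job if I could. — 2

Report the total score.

19

Items 2, 4, 5, 7 describe the absence/opposite of job satisfaction → reverse-score.
reverse-coded value = 4 − response.
  item 1: 2
  item 2: 4 − 2 = 2
  item 3: 1
  item 4: 4 − 0 = 4
  item 5: 4 − 0 = 4
  item 6: 4
  item 7: 4 − 2 = 2
Total = 2 + 2 + 1 + 4 + 4 + 4 + 2 = 19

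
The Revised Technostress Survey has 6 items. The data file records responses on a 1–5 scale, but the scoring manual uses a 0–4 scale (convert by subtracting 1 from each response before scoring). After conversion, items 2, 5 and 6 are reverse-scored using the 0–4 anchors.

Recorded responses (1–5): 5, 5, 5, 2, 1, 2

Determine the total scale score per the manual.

16

Convert to 0–4: 4, 4, 4, 1, 0, 1
Reverse-coded (reversed = (0+4) − raw = 4 − raw):
  item 2: 4 − 4 = 0
  item 5: 4 − 0 = 4
  item 6: 4 − 1 = 3
Scored: 4, 0, 4, 1, 4, 3
Total = 16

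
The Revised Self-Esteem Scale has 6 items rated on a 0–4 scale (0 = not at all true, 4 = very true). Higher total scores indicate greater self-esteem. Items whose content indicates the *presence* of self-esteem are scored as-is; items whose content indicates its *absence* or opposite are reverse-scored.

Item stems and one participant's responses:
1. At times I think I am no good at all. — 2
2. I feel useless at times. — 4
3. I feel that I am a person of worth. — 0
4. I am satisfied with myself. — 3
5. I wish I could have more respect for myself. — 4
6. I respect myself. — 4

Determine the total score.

Items 1, 2, 5 describe the absence/opposite of self-esteem → reverse-score.
reversed = (0+4) − raw = 4 − raw.
  item 1: 4 − 2 = 2
  item 2: 4 − 4 = 0
  item 3: 0
  item 4: 3
  item 5: 4 − 4 = 0
  item 6: 4
Total = 2 + 0 + 0 + 3 + 0 + 4 = 9

9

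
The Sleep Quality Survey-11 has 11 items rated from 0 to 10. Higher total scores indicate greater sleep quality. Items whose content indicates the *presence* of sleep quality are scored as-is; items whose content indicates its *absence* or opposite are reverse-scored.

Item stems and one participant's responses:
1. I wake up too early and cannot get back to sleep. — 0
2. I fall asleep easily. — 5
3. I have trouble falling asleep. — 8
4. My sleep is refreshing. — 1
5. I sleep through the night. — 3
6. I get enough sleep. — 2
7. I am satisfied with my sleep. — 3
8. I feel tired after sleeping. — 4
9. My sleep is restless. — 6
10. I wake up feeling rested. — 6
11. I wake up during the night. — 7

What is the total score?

Items 1, 3, 8, 9, 11 describe the absence/opposite of sleep quality → reverse-score.
reverse-coded value = 10 − response.
  item 1: 10 − 0 = 10
  item 2: 5
  item 3: 10 − 8 = 2
  item 4: 1
  item 5: 3
  item 6: 2
  item 7: 3
  item 8: 10 − 4 = 6
  item 9: 10 − 6 = 4
  item 10: 6
  item 11: 10 − 7 = 3
Total = 10 + 5 + 2 + 1 + 3 + 2 + 3 + 6 + 4 + 6 + 3 = 45

45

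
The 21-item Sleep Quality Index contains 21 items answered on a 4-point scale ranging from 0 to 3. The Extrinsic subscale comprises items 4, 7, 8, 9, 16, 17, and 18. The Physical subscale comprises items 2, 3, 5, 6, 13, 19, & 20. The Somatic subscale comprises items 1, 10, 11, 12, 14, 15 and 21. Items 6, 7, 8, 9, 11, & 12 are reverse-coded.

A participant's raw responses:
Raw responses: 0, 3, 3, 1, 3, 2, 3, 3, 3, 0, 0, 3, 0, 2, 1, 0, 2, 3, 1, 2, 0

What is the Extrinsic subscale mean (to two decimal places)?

Extrinsic items: 4, 7, 8, 9, 16, 17, 18.
Of these, items 7, 8, & 9 are reverse-coded; on a 0–3 scale, reversed = 3 − raw.
  item 4: 1
  item 7: 3 − 3 = 0
  item 8: 3 − 3 = 0
  item 9: 3 − 3 = 0
  item 16: 0
  item 17: 2
  item 18: 3
Sum = 1 + 0 + 0 + 0 + 0 + 2 + 3 = 6
Mean = 6 / 7 = 0.86

0.86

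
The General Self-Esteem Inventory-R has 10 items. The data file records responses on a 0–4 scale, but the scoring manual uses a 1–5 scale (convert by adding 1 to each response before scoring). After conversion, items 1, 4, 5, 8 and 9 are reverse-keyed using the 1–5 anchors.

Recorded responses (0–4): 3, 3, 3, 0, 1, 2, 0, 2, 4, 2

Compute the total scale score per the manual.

30

Convert to 1–5: 4, 4, 4, 1, 2, 3, 1, 3, 5, 3
Reverse-coded (reversed = (1+5) − raw = 6 − raw):
  item 1: 6 − 4 = 2
  item 4: 6 − 1 = 5
  item 5: 6 − 2 = 4
  item 8: 6 − 3 = 3
  item 9: 6 − 5 = 1
Scored: 2, 4, 4, 5, 4, 3, 1, 3, 1, 3
Total = 30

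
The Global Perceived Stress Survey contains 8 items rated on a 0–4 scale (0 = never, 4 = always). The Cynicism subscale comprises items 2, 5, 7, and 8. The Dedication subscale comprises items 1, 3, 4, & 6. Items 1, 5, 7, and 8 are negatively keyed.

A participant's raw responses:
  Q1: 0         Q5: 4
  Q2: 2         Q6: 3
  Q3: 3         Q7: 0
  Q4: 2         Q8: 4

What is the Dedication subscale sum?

Dedication items: 1, 3, 4, 6.
Of these, item 1 is negatively keyed; on a 0–4 scale, reversed = 4 − raw.
  item 1: 4 − 0 = 4
  item 3: 3
  item 4: 2
  item 6: 3
Sum = 4 + 3 + 2 + 3 = 12

12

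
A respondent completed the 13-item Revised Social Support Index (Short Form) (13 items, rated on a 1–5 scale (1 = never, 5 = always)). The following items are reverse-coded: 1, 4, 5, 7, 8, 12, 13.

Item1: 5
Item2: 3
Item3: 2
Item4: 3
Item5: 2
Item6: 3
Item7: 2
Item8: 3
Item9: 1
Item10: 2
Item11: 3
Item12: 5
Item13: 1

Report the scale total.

Apply reverse scoring (reversed = (1+5) − raw = 6 − raw):
  item 1: 6 − 5 = 1
  item 4: 6 − 3 = 3
  item 5: 6 − 2 = 4
  item 7: 6 − 2 = 4
  item 8: 6 − 3 = 3
  item 12: 6 − 5 = 1
  item 13: 6 − 1 = 5
Scored items: 1, 3, 2, 3, 4, 3, 4, 3, 1, 2, 3, 1, 5
Total = 1 + 3 + 2 + 3 + 4 + 3 + 4 + 3 + 1 + 2 + 3 + 1 + 5 = 35

35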